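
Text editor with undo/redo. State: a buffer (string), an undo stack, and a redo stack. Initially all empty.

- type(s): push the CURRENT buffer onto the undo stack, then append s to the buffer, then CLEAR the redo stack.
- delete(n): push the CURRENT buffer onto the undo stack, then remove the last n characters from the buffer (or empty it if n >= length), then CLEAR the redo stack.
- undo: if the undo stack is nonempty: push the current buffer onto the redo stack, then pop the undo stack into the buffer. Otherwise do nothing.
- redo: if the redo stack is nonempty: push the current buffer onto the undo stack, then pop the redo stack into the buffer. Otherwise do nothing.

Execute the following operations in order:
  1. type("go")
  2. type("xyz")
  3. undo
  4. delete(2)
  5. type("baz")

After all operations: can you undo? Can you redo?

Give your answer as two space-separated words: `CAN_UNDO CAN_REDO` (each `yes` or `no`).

Answer: yes no

Derivation:
After op 1 (type): buf='go' undo_depth=1 redo_depth=0
After op 2 (type): buf='goxyz' undo_depth=2 redo_depth=0
After op 3 (undo): buf='go' undo_depth=1 redo_depth=1
After op 4 (delete): buf='(empty)' undo_depth=2 redo_depth=0
After op 5 (type): buf='baz' undo_depth=3 redo_depth=0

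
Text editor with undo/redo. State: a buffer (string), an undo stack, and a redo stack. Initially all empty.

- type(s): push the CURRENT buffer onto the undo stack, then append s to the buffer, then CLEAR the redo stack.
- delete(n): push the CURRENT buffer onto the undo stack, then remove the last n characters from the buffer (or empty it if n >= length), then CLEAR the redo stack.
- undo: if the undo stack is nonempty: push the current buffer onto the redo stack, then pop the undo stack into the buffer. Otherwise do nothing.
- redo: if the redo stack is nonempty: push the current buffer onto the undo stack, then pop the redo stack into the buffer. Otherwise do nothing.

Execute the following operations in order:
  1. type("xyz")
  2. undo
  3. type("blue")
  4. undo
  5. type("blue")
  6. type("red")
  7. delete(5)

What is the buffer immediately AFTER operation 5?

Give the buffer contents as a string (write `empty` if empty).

Answer: blue

Derivation:
After op 1 (type): buf='xyz' undo_depth=1 redo_depth=0
After op 2 (undo): buf='(empty)' undo_depth=0 redo_depth=1
After op 3 (type): buf='blue' undo_depth=1 redo_depth=0
After op 4 (undo): buf='(empty)' undo_depth=0 redo_depth=1
After op 5 (type): buf='blue' undo_depth=1 redo_depth=0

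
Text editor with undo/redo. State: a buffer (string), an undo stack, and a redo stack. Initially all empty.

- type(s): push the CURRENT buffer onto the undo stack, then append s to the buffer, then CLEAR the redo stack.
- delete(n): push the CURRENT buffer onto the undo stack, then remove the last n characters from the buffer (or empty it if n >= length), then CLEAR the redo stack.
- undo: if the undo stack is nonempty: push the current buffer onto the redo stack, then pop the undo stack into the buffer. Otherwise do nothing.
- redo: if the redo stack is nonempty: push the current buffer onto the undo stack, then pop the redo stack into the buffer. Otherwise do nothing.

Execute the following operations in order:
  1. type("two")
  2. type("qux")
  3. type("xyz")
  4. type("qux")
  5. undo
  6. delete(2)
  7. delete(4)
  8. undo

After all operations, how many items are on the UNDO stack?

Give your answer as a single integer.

After op 1 (type): buf='two' undo_depth=1 redo_depth=0
After op 2 (type): buf='twoqux' undo_depth=2 redo_depth=0
After op 3 (type): buf='twoquxxyz' undo_depth=3 redo_depth=0
After op 4 (type): buf='twoquxxyzqux' undo_depth=4 redo_depth=0
After op 5 (undo): buf='twoquxxyz' undo_depth=3 redo_depth=1
After op 6 (delete): buf='twoquxx' undo_depth=4 redo_depth=0
After op 7 (delete): buf='two' undo_depth=5 redo_depth=0
After op 8 (undo): buf='twoquxx' undo_depth=4 redo_depth=1

Answer: 4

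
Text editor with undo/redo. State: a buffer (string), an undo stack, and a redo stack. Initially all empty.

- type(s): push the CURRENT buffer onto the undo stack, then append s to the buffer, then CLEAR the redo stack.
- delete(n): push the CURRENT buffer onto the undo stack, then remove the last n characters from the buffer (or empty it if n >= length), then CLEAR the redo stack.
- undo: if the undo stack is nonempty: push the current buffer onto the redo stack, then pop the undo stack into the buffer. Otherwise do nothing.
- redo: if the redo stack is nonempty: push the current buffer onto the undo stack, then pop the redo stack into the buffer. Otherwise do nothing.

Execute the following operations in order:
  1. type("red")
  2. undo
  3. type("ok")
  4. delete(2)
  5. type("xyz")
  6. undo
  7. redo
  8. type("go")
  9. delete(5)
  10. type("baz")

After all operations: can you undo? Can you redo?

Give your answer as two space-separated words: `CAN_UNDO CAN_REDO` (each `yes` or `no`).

Answer: yes no

Derivation:
After op 1 (type): buf='red' undo_depth=1 redo_depth=0
After op 2 (undo): buf='(empty)' undo_depth=0 redo_depth=1
After op 3 (type): buf='ok' undo_depth=1 redo_depth=0
After op 4 (delete): buf='(empty)' undo_depth=2 redo_depth=0
After op 5 (type): buf='xyz' undo_depth=3 redo_depth=0
After op 6 (undo): buf='(empty)' undo_depth=2 redo_depth=1
After op 7 (redo): buf='xyz' undo_depth=3 redo_depth=0
After op 8 (type): buf='xyzgo' undo_depth=4 redo_depth=0
After op 9 (delete): buf='(empty)' undo_depth=5 redo_depth=0
After op 10 (type): buf='baz' undo_depth=6 redo_depth=0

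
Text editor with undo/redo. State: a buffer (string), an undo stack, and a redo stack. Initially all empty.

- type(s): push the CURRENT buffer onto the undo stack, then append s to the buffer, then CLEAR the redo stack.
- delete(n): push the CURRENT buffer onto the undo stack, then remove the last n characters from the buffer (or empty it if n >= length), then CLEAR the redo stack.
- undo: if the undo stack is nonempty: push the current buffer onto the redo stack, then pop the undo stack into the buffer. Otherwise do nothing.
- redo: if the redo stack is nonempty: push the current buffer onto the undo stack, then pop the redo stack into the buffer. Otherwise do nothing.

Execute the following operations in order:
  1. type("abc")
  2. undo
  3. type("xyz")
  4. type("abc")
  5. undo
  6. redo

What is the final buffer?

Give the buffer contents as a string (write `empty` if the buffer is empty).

After op 1 (type): buf='abc' undo_depth=1 redo_depth=0
After op 2 (undo): buf='(empty)' undo_depth=0 redo_depth=1
After op 3 (type): buf='xyz' undo_depth=1 redo_depth=0
After op 4 (type): buf='xyzabc' undo_depth=2 redo_depth=0
After op 5 (undo): buf='xyz' undo_depth=1 redo_depth=1
After op 6 (redo): buf='xyzabc' undo_depth=2 redo_depth=0

Answer: xyzabc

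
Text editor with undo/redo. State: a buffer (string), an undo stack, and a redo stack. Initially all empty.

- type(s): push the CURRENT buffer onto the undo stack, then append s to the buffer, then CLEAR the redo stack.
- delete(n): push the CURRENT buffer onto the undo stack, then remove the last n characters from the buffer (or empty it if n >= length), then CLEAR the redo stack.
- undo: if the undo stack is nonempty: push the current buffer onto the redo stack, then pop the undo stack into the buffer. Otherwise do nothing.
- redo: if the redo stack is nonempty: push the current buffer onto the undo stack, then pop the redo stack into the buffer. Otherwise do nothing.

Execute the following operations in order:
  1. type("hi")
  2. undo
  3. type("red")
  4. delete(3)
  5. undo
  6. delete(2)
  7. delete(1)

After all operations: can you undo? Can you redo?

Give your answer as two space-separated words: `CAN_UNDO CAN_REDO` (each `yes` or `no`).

After op 1 (type): buf='hi' undo_depth=1 redo_depth=0
After op 2 (undo): buf='(empty)' undo_depth=0 redo_depth=1
After op 3 (type): buf='red' undo_depth=1 redo_depth=0
After op 4 (delete): buf='(empty)' undo_depth=2 redo_depth=0
After op 5 (undo): buf='red' undo_depth=1 redo_depth=1
After op 6 (delete): buf='r' undo_depth=2 redo_depth=0
After op 7 (delete): buf='(empty)' undo_depth=3 redo_depth=0

Answer: yes no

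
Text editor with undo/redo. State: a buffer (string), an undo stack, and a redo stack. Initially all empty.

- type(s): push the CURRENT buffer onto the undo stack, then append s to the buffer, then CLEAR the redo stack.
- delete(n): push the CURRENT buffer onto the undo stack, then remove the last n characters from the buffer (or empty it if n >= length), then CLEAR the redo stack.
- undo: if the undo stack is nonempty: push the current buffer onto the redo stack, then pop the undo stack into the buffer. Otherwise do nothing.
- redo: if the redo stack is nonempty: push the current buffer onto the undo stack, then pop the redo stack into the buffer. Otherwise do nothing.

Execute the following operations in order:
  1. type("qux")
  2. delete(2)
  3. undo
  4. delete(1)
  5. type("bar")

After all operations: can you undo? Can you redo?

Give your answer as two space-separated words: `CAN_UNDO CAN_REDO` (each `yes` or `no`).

Answer: yes no

Derivation:
After op 1 (type): buf='qux' undo_depth=1 redo_depth=0
After op 2 (delete): buf='q' undo_depth=2 redo_depth=0
After op 3 (undo): buf='qux' undo_depth=1 redo_depth=1
After op 4 (delete): buf='qu' undo_depth=2 redo_depth=0
After op 5 (type): buf='qubar' undo_depth=3 redo_depth=0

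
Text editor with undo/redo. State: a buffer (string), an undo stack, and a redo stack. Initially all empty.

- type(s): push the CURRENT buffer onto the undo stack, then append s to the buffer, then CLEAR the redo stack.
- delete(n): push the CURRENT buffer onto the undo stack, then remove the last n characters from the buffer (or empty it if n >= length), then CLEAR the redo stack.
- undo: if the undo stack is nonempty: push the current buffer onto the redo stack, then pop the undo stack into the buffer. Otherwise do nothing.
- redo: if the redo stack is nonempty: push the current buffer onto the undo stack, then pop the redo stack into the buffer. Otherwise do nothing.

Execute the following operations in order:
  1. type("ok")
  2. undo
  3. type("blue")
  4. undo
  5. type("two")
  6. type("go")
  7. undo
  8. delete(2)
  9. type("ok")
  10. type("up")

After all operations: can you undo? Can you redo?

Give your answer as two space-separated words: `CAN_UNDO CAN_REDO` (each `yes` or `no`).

Answer: yes no

Derivation:
After op 1 (type): buf='ok' undo_depth=1 redo_depth=0
After op 2 (undo): buf='(empty)' undo_depth=0 redo_depth=1
After op 3 (type): buf='blue' undo_depth=1 redo_depth=0
After op 4 (undo): buf='(empty)' undo_depth=0 redo_depth=1
After op 5 (type): buf='two' undo_depth=1 redo_depth=0
After op 6 (type): buf='twogo' undo_depth=2 redo_depth=0
After op 7 (undo): buf='two' undo_depth=1 redo_depth=1
After op 8 (delete): buf='t' undo_depth=2 redo_depth=0
After op 9 (type): buf='tok' undo_depth=3 redo_depth=0
After op 10 (type): buf='tokup' undo_depth=4 redo_depth=0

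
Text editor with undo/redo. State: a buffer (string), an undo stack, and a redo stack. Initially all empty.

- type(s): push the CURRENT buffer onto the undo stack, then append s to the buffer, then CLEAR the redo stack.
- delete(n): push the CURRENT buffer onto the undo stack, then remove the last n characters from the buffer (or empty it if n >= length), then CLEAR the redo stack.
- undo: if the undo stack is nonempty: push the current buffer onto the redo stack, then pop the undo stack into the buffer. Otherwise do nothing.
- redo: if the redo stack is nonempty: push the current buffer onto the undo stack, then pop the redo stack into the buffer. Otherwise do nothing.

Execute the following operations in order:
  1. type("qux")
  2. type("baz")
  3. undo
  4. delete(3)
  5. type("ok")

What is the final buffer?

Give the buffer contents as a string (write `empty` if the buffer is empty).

After op 1 (type): buf='qux' undo_depth=1 redo_depth=0
After op 2 (type): buf='quxbaz' undo_depth=2 redo_depth=0
After op 3 (undo): buf='qux' undo_depth=1 redo_depth=1
After op 4 (delete): buf='(empty)' undo_depth=2 redo_depth=0
After op 5 (type): buf='ok' undo_depth=3 redo_depth=0

Answer: ok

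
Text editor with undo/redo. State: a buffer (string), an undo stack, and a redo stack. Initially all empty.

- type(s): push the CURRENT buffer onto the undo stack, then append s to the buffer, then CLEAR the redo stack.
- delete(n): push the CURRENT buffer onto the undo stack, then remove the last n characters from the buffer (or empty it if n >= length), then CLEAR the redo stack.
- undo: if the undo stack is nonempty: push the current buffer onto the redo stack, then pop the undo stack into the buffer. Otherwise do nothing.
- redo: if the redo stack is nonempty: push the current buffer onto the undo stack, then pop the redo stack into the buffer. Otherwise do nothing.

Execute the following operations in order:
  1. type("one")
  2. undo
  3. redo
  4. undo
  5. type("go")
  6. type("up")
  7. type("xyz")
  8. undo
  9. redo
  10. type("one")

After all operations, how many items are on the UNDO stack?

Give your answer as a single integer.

After op 1 (type): buf='one' undo_depth=1 redo_depth=0
After op 2 (undo): buf='(empty)' undo_depth=0 redo_depth=1
After op 3 (redo): buf='one' undo_depth=1 redo_depth=0
After op 4 (undo): buf='(empty)' undo_depth=0 redo_depth=1
After op 5 (type): buf='go' undo_depth=1 redo_depth=0
After op 6 (type): buf='goup' undo_depth=2 redo_depth=0
After op 7 (type): buf='goupxyz' undo_depth=3 redo_depth=0
After op 8 (undo): buf='goup' undo_depth=2 redo_depth=1
After op 9 (redo): buf='goupxyz' undo_depth=3 redo_depth=0
After op 10 (type): buf='goupxyzone' undo_depth=4 redo_depth=0

Answer: 4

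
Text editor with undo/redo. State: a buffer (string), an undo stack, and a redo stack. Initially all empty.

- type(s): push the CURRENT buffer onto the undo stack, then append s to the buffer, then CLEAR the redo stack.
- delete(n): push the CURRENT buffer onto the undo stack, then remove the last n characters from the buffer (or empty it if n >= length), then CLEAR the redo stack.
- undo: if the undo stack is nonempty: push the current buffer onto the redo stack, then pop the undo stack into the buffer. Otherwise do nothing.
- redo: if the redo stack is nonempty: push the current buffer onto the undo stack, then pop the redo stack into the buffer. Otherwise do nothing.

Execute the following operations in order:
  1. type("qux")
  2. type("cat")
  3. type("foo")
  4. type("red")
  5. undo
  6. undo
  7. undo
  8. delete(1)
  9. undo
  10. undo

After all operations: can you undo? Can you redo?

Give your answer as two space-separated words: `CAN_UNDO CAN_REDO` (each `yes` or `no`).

Answer: no yes

Derivation:
After op 1 (type): buf='qux' undo_depth=1 redo_depth=0
After op 2 (type): buf='quxcat' undo_depth=2 redo_depth=0
After op 3 (type): buf='quxcatfoo' undo_depth=3 redo_depth=0
After op 4 (type): buf='quxcatfoored' undo_depth=4 redo_depth=0
After op 5 (undo): buf='quxcatfoo' undo_depth=3 redo_depth=1
After op 6 (undo): buf='quxcat' undo_depth=2 redo_depth=2
After op 7 (undo): buf='qux' undo_depth=1 redo_depth=3
After op 8 (delete): buf='qu' undo_depth=2 redo_depth=0
After op 9 (undo): buf='qux' undo_depth=1 redo_depth=1
After op 10 (undo): buf='(empty)' undo_depth=0 redo_depth=2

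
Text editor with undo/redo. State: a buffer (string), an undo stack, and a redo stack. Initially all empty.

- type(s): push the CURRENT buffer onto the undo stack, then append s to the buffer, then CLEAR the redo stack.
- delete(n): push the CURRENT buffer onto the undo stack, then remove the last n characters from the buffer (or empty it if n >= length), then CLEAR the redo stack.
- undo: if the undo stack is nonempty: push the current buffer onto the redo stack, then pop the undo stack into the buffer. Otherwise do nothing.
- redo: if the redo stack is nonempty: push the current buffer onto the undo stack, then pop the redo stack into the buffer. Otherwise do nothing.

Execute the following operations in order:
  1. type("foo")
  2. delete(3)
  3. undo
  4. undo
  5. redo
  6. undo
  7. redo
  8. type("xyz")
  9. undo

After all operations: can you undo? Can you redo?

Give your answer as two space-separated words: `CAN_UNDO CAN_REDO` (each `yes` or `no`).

Answer: yes yes

Derivation:
After op 1 (type): buf='foo' undo_depth=1 redo_depth=0
After op 2 (delete): buf='(empty)' undo_depth=2 redo_depth=0
After op 3 (undo): buf='foo' undo_depth=1 redo_depth=1
After op 4 (undo): buf='(empty)' undo_depth=0 redo_depth=2
After op 5 (redo): buf='foo' undo_depth=1 redo_depth=1
After op 6 (undo): buf='(empty)' undo_depth=0 redo_depth=2
After op 7 (redo): buf='foo' undo_depth=1 redo_depth=1
After op 8 (type): buf='fooxyz' undo_depth=2 redo_depth=0
After op 9 (undo): buf='foo' undo_depth=1 redo_depth=1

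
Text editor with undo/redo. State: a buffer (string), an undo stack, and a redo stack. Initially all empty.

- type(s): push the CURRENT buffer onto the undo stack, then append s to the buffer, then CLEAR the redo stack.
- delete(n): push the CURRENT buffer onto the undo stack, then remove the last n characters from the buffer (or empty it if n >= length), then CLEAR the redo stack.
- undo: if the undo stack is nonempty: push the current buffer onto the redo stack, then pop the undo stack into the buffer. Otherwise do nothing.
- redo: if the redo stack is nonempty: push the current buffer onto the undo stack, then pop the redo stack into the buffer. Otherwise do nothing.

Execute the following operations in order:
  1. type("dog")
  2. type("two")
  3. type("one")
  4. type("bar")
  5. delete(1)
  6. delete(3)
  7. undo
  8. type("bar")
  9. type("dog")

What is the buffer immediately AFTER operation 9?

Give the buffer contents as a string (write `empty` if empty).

After op 1 (type): buf='dog' undo_depth=1 redo_depth=0
After op 2 (type): buf='dogtwo' undo_depth=2 redo_depth=0
After op 3 (type): buf='dogtwoone' undo_depth=3 redo_depth=0
After op 4 (type): buf='dogtwoonebar' undo_depth=4 redo_depth=0
After op 5 (delete): buf='dogtwooneba' undo_depth=5 redo_depth=0
After op 6 (delete): buf='dogtwoon' undo_depth=6 redo_depth=0
After op 7 (undo): buf='dogtwooneba' undo_depth=5 redo_depth=1
After op 8 (type): buf='dogtwoonebabar' undo_depth=6 redo_depth=0
After op 9 (type): buf='dogtwoonebabardog' undo_depth=7 redo_depth=0

Answer: dogtwoonebabardog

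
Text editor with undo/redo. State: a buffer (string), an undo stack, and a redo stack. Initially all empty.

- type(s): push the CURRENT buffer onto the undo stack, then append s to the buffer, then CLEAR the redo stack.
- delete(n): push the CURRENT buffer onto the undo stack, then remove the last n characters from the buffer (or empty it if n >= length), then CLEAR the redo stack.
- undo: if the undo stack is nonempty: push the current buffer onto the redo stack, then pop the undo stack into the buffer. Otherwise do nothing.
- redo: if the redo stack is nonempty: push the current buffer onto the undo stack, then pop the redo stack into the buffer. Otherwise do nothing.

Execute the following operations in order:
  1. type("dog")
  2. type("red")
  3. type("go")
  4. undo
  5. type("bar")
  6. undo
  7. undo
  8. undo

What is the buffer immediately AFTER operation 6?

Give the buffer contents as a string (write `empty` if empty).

After op 1 (type): buf='dog' undo_depth=1 redo_depth=0
After op 2 (type): buf='dogred' undo_depth=2 redo_depth=0
After op 3 (type): buf='dogredgo' undo_depth=3 redo_depth=0
After op 4 (undo): buf='dogred' undo_depth=2 redo_depth=1
After op 5 (type): buf='dogredbar' undo_depth=3 redo_depth=0
After op 6 (undo): buf='dogred' undo_depth=2 redo_depth=1

Answer: dogred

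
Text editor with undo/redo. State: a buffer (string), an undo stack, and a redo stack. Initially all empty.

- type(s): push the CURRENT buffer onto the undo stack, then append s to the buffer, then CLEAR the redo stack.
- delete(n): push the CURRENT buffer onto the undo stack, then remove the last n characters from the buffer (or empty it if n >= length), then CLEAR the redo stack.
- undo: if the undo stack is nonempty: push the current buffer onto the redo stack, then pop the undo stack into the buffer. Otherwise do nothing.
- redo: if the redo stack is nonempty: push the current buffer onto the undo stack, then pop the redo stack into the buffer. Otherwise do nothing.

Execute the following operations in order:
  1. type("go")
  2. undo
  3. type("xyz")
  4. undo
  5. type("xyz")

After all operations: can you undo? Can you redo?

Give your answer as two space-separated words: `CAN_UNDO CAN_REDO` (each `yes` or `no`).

Answer: yes no

Derivation:
After op 1 (type): buf='go' undo_depth=1 redo_depth=0
After op 2 (undo): buf='(empty)' undo_depth=0 redo_depth=1
After op 3 (type): buf='xyz' undo_depth=1 redo_depth=0
After op 4 (undo): buf='(empty)' undo_depth=0 redo_depth=1
After op 5 (type): buf='xyz' undo_depth=1 redo_depth=0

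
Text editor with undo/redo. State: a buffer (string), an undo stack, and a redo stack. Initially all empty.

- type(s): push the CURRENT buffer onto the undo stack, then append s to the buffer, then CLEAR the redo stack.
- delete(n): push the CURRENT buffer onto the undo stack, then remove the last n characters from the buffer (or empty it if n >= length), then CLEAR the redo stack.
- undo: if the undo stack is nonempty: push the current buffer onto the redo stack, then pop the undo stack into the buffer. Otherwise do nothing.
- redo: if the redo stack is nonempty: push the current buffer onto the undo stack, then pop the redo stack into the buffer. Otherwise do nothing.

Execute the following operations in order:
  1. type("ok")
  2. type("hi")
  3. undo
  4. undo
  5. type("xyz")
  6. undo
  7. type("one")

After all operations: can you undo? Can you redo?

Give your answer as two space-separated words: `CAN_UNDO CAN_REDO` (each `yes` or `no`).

After op 1 (type): buf='ok' undo_depth=1 redo_depth=0
After op 2 (type): buf='okhi' undo_depth=2 redo_depth=0
After op 3 (undo): buf='ok' undo_depth=1 redo_depth=1
After op 4 (undo): buf='(empty)' undo_depth=0 redo_depth=2
After op 5 (type): buf='xyz' undo_depth=1 redo_depth=0
After op 6 (undo): buf='(empty)' undo_depth=0 redo_depth=1
After op 7 (type): buf='one' undo_depth=1 redo_depth=0

Answer: yes no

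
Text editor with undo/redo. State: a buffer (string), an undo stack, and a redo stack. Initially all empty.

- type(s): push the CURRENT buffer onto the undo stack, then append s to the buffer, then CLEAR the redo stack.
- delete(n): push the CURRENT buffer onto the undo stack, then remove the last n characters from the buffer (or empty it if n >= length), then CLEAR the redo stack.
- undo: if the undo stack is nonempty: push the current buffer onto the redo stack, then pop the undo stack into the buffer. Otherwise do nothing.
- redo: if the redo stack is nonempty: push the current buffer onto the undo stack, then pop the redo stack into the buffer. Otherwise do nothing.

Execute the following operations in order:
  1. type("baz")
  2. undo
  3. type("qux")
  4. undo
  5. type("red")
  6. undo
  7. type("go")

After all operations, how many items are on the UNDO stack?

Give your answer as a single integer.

Answer: 1

Derivation:
After op 1 (type): buf='baz' undo_depth=1 redo_depth=0
After op 2 (undo): buf='(empty)' undo_depth=0 redo_depth=1
After op 3 (type): buf='qux' undo_depth=1 redo_depth=0
After op 4 (undo): buf='(empty)' undo_depth=0 redo_depth=1
After op 5 (type): buf='red' undo_depth=1 redo_depth=0
After op 6 (undo): buf='(empty)' undo_depth=0 redo_depth=1
After op 7 (type): buf='go' undo_depth=1 redo_depth=0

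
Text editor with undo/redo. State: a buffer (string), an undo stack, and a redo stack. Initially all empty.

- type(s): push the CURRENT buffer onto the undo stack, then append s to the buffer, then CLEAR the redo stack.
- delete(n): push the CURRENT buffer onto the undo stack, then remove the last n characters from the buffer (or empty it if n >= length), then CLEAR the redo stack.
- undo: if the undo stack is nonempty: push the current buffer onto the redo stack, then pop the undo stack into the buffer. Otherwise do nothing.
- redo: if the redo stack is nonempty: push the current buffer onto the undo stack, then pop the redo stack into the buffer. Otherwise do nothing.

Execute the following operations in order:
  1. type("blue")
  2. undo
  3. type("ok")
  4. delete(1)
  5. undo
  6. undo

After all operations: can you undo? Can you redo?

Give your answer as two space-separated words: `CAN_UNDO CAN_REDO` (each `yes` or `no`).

Answer: no yes

Derivation:
After op 1 (type): buf='blue' undo_depth=1 redo_depth=0
After op 2 (undo): buf='(empty)' undo_depth=0 redo_depth=1
After op 3 (type): buf='ok' undo_depth=1 redo_depth=0
After op 4 (delete): buf='o' undo_depth=2 redo_depth=0
After op 5 (undo): buf='ok' undo_depth=1 redo_depth=1
After op 6 (undo): buf='(empty)' undo_depth=0 redo_depth=2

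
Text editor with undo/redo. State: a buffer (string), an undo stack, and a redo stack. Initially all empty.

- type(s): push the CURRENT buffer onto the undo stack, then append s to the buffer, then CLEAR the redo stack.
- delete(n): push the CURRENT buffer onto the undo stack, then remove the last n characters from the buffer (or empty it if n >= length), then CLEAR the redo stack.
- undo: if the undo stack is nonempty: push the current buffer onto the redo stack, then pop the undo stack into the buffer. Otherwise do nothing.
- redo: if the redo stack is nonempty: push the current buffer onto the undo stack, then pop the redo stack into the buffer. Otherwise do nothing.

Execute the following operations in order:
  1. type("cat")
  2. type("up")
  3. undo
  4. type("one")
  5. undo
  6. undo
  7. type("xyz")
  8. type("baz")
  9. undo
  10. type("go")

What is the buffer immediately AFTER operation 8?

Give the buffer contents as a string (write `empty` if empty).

After op 1 (type): buf='cat' undo_depth=1 redo_depth=0
After op 2 (type): buf='catup' undo_depth=2 redo_depth=0
After op 3 (undo): buf='cat' undo_depth=1 redo_depth=1
After op 4 (type): buf='catone' undo_depth=2 redo_depth=0
After op 5 (undo): buf='cat' undo_depth=1 redo_depth=1
After op 6 (undo): buf='(empty)' undo_depth=0 redo_depth=2
After op 7 (type): buf='xyz' undo_depth=1 redo_depth=0
After op 8 (type): buf='xyzbaz' undo_depth=2 redo_depth=0

Answer: xyzbaz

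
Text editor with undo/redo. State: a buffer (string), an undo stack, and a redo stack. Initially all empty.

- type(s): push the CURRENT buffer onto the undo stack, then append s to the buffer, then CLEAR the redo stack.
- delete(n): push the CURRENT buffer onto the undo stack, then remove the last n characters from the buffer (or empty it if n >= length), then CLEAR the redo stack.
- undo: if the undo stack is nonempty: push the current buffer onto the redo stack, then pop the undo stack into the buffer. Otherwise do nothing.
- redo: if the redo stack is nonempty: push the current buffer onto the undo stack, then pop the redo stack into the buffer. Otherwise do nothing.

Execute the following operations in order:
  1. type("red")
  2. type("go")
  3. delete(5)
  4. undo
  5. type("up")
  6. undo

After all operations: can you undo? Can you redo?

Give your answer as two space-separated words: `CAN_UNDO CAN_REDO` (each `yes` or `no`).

After op 1 (type): buf='red' undo_depth=1 redo_depth=0
After op 2 (type): buf='redgo' undo_depth=2 redo_depth=0
After op 3 (delete): buf='(empty)' undo_depth=3 redo_depth=0
After op 4 (undo): buf='redgo' undo_depth=2 redo_depth=1
After op 5 (type): buf='redgoup' undo_depth=3 redo_depth=0
After op 6 (undo): buf='redgo' undo_depth=2 redo_depth=1

Answer: yes yes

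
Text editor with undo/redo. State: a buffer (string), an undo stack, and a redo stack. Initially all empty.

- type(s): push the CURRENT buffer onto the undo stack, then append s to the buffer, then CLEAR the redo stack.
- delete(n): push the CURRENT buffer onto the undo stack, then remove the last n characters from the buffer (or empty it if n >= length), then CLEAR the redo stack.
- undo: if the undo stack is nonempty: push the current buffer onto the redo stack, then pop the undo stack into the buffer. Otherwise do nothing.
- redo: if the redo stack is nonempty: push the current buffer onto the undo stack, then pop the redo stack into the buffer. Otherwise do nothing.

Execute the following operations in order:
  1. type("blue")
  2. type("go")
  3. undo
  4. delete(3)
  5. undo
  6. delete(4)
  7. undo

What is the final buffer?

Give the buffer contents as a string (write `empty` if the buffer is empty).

Answer: blue

Derivation:
After op 1 (type): buf='blue' undo_depth=1 redo_depth=0
After op 2 (type): buf='bluego' undo_depth=2 redo_depth=0
After op 3 (undo): buf='blue' undo_depth=1 redo_depth=1
After op 4 (delete): buf='b' undo_depth=2 redo_depth=0
After op 5 (undo): buf='blue' undo_depth=1 redo_depth=1
After op 6 (delete): buf='(empty)' undo_depth=2 redo_depth=0
After op 7 (undo): buf='blue' undo_depth=1 redo_depth=1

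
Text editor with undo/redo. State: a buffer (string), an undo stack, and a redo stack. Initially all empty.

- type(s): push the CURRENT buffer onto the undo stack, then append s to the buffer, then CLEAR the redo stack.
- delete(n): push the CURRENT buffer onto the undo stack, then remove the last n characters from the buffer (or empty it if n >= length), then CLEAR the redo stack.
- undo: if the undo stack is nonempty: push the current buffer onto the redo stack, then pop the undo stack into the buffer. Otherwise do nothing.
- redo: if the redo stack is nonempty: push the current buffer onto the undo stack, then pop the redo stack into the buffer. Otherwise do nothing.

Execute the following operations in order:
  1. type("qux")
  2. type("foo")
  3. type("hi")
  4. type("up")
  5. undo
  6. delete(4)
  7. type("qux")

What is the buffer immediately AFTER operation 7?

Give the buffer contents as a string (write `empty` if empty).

Answer: quxfqux

Derivation:
After op 1 (type): buf='qux' undo_depth=1 redo_depth=0
After op 2 (type): buf='quxfoo' undo_depth=2 redo_depth=0
After op 3 (type): buf='quxfoohi' undo_depth=3 redo_depth=0
After op 4 (type): buf='quxfoohiup' undo_depth=4 redo_depth=0
After op 5 (undo): buf='quxfoohi' undo_depth=3 redo_depth=1
After op 6 (delete): buf='quxf' undo_depth=4 redo_depth=0
After op 7 (type): buf='quxfqux' undo_depth=5 redo_depth=0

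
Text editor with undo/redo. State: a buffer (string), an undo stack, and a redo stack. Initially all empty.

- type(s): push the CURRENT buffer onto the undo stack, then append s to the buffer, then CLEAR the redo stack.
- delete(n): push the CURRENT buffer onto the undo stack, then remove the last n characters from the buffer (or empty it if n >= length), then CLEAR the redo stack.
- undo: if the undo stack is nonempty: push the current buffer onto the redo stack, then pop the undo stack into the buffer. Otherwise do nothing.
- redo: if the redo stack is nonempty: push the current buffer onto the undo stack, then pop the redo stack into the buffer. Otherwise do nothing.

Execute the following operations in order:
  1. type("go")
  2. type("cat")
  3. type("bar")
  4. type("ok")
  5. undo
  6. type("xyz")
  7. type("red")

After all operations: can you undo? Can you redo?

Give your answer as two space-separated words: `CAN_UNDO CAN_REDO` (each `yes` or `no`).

Answer: yes no

Derivation:
After op 1 (type): buf='go' undo_depth=1 redo_depth=0
After op 2 (type): buf='gocat' undo_depth=2 redo_depth=0
After op 3 (type): buf='gocatbar' undo_depth=3 redo_depth=0
After op 4 (type): buf='gocatbarok' undo_depth=4 redo_depth=0
After op 5 (undo): buf='gocatbar' undo_depth=3 redo_depth=1
After op 6 (type): buf='gocatbarxyz' undo_depth=4 redo_depth=0
After op 7 (type): buf='gocatbarxyzred' undo_depth=5 redo_depth=0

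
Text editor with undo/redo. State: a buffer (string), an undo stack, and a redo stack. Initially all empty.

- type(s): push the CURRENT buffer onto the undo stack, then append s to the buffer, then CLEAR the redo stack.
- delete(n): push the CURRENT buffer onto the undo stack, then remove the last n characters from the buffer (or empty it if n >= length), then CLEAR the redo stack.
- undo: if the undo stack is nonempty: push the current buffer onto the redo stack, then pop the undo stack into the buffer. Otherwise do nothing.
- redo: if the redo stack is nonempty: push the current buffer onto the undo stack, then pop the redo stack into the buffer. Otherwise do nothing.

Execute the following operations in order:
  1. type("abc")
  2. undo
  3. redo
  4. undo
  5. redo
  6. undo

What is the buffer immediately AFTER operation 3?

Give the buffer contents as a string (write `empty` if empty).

After op 1 (type): buf='abc' undo_depth=1 redo_depth=0
After op 2 (undo): buf='(empty)' undo_depth=0 redo_depth=1
After op 3 (redo): buf='abc' undo_depth=1 redo_depth=0

Answer: abc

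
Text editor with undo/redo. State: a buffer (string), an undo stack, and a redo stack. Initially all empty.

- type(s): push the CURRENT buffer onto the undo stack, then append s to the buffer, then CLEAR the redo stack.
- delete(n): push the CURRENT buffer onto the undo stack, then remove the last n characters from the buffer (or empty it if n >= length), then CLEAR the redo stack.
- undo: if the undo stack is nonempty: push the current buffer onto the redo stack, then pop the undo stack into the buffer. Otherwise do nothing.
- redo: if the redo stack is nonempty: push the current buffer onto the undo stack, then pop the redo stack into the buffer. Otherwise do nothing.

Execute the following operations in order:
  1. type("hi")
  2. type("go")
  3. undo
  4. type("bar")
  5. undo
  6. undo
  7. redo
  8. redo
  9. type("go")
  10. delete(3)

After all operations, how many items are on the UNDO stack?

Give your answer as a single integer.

Answer: 4

Derivation:
After op 1 (type): buf='hi' undo_depth=1 redo_depth=0
After op 2 (type): buf='higo' undo_depth=2 redo_depth=0
After op 3 (undo): buf='hi' undo_depth=1 redo_depth=1
After op 4 (type): buf='hibar' undo_depth=2 redo_depth=0
After op 5 (undo): buf='hi' undo_depth=1 redo_depth=1
After op 6 (undo): buf='(empty)' undo_depth=0 redo_depth=2
After op 7 (redo): buf='hi' undo_depth=1 redo_depth=1
After op 8 (redo): buf='hibar' undo_depth=2 redo_depth=0
After op 9 (type): buf='hibargo' undo_depth=3 redo_depth=0
After op 10 (delete): buf='hiba' undo_depth=4 redo_depth=0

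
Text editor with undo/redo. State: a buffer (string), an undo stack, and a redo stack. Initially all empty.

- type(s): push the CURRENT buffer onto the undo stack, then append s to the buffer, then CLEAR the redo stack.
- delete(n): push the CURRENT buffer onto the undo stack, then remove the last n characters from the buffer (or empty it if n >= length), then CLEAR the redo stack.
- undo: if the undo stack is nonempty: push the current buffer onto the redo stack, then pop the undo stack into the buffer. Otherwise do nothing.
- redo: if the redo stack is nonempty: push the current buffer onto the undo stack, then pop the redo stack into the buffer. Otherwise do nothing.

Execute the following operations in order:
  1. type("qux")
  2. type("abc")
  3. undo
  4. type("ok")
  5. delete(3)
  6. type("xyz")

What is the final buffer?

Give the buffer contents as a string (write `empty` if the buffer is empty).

Answer: quxyz

Derivation:
After op 1 (type): buf='qux' undo_depth=1 redo_depth=0
After op 2 (type): buf='quxabc' undo_depth=2 redo_depth=0
After op 3 (undo): buf='qux' undo_depth=1 redo_depth=1
After op 4 (type): buf='quxok' undo_depth=2 redo_depth=0
After op 5 (delete): buf='qu' undo_depth=3 redo_depth=0
After op 6 (type): buf='quxyz' undo_depth=4 redo_depth=0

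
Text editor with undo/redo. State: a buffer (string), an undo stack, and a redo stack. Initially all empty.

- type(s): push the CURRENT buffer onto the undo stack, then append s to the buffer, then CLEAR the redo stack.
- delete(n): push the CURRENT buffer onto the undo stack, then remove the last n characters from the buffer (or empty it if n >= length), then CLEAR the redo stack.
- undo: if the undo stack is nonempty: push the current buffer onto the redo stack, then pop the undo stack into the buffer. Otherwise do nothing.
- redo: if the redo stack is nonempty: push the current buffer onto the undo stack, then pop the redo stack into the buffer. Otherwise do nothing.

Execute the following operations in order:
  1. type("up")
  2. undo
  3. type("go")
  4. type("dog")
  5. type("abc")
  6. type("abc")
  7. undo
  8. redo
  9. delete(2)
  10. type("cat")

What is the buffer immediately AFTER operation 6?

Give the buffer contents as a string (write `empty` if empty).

After op 1 (type): buf='up' undo_depth=1 redo_depth=0
After op 2 (undo): buf='(empty)' undo_depth=0 redo_depth=1
After op 3 (type): buf='go' undo_depth=1 redo_depth=0
After op 4 (type): buf='godog' undo_depth=2 redo_depth=0
After op 5 (type): buf='godogabc' undo_depth=3 redo_depth=0
After op 6 (type): buf='godogabcabc' undo_depth=4 redo_depth=0

Answer: godogabcabc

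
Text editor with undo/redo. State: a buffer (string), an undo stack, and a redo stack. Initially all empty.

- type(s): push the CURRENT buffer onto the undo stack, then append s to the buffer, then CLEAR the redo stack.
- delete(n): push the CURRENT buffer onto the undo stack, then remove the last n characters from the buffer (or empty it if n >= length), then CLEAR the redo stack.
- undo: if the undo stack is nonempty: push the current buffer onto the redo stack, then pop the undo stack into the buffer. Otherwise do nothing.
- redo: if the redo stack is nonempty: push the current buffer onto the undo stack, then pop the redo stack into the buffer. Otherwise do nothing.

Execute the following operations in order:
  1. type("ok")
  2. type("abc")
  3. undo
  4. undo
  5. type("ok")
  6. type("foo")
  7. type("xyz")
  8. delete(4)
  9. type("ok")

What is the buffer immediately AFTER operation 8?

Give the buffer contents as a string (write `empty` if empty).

After op 1 (type): buf='ok' undo_depth=1 redo_depth=0
After op 2 (type): buf='okabc' undo_depth=2 redo_depth=0
After op 3 (undo): buf='ok' undo_depth=1 redo_depth=1
After op 4 (undo): buf='(empty)' undo_depth=0 redo_depth=2
After op 5 (type): buf='ok' undo_depth=1 redo_depth=0
After op 6 (type): buf='okfoo' undo_depth=2 redo_depth=0
After op 7 (type): buf='okfooxyz' undo_depth=3 redo_depth=0
After op 8 (delete): buf='okfo' undo_depth=4 redo_depth=0

Answer: okfo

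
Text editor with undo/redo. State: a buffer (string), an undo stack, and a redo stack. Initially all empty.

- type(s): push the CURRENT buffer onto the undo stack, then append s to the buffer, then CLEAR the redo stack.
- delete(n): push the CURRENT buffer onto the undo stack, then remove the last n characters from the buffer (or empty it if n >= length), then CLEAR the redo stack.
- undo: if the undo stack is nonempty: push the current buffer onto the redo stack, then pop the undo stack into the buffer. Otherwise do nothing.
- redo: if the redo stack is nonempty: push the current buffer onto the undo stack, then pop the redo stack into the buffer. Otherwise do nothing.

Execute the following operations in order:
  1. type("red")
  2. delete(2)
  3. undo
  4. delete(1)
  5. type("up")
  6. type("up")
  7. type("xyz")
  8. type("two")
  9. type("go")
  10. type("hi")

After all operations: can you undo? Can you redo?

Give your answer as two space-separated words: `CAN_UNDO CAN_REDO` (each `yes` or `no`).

Answer: yes no

Derivation:
After op 1 (type): buf='red' undo_depth=1 redo_depth=0
After op 2 (delete): buf='r' undo_depth=2 redo_depth=0
After op 3 (undo): buf='red' undo_depth=1 redo_depth=1
After op 4 (delete): buf='re' undo_depth=2 redo_depth=0
After op 5 (type): buf='reup' undo_depth=3 redo_depth=0
After op 6 (type): buf='reupup' undo_depth=4 redo_depth=0
After op 7 (type): buf='reupupxyz' undo_depth=5 redo_depth=0
After op 8 (type): buf='reupupxyztwo' undo_depth=6 redo_depth=0
After op 9 (type): buf='reupupxyztwogo' undo_depth=7 redo_depth=0
After op 10 (type): buf='reupupxyztwogohi' undo_depth=8 redo_depth=0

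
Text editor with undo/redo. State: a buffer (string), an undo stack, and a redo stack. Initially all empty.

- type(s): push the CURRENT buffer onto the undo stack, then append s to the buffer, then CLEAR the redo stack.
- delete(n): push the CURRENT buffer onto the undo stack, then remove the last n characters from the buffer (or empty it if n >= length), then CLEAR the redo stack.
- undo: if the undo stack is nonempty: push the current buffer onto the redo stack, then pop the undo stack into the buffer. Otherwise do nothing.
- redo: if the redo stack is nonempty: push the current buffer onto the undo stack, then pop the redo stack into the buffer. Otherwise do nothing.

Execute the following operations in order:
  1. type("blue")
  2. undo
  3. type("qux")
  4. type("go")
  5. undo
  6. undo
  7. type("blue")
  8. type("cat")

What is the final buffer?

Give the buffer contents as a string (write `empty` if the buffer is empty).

After op 1 (type): buf='blue' undo_depth=1 redo_depth=0
After op 2 (undo): buf='(empty)' undo_depth=0 redo_depth=1
After op 3 (type): buf='qux' undo_depth=1 redo_depth=0
After op 4 (type): buf='quxgo' undo_depth=2 redo_depth=0
After op 5 (undo): buf='qux' undo_depth=1 redo_depth=1
After op 6 (undo): buf='(empty)' undo_depth=0 redo_depth=2
After op 7 (type): buf='blue' undo_depth=1 redo_depth=0
After op 8 (type): buf='bluecat' undo_depth=2 redo_depth=0

Answer: bluecat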